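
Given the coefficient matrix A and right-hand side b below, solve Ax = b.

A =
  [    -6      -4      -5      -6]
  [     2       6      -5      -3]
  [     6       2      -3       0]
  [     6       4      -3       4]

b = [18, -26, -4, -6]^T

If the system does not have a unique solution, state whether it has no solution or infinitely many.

x_1 = 0, x_2 = -5, x_3 = -2, x_4 = 2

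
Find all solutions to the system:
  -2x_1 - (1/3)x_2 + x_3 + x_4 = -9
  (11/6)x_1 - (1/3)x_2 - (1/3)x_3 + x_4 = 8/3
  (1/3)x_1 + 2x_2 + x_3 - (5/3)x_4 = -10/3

infinitely many solutions

Row-reduce:
R1 ← R1 / (-2).
R2 ← R2 − 11/6·R1.
R3 ← R3 − 1/3·R1.
R2 ← R2 / (-23/36).
R1 ← R1 − 1/6·R2.
R3 ← R3 − 35/18·R2.
R3 ← R3 / (203/69).
R1 ← R1 + 8/23·R3.
R2 ← R2 + 21/23·R3.
Rank is 3 with 4 unknowns, leaving x_4 free.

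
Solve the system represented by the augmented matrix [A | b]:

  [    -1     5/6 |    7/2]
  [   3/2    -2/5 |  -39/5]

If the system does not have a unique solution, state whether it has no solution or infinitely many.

x_1 = -6, x_2 = -3

Row-reduce the augmented matrix:
R1 ← R1 / (-1).
R2 ← R2 − 3/2·R1.
R2 ← R2 / (17/20).
R1 ← R1 + 5/6·R2.
Reading off the reduced rows gives x_1 = -6, x_2 = -3.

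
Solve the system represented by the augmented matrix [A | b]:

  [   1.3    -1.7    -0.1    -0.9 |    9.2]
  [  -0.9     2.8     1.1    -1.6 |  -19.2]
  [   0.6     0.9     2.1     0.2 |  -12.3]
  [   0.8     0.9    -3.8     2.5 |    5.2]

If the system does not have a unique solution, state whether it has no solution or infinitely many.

x_1 = -1, x_2 = -6, x_3 = -3, x_4 = 0

Row-reduce the augmented matrix:
R1 ← R1 / (13/10).
R2 ← R2 + 9/10·R1.
R3 ← R3 − 3/5·R1.
R4 ← R4 − 4/5·R1.
R2 ← R2 / (211/130).
R1 ← R1 + 17/13·R2.
R3 ← R3 − 219/130·R2.
R4 ← R4 − 253/130·R2.
R3 ← R3 / (2271/2110).
R1 ← R1 − 159/211·R3.
R2 ← R2 − 134/211·R3.
R4 ← R4 + 5248/1055·R3.
R4 ← R4 / (43666/2271).
R1 ← R1 + 3429/757·R4.
R2 ← R2 + 7027/2271·R4.
R3 ← R3 − 6167/2271·R4.
Reading off the reduced rows gives x_1 = -1, x_2 = -6, x_3 = -3, x_4 = 0.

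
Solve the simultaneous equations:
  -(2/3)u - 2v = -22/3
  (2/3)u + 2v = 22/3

Row-reduce:
R1 ← R1 / (-2/3).
R2 ← R2 − 2/3·R1.
Rank is 1 with 2 unknowns, leaving v free.

infinitely many solutions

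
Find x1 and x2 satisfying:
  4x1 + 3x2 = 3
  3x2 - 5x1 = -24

Row-reduce the augmented matrix:
R1 ← R1 / (4).
R2 ← R2 + 5·R1.
R2 ← R2 / (27/4).
R1 ← R1 − 3/4·R2.
Reading off the reduced rows gives x1 = 3, x2 = -3.

x1 = 3, x2 = -3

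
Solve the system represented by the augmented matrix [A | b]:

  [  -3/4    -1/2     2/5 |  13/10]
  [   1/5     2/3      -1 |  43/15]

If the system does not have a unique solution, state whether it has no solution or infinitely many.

infinitely many solutions

Row-reduce:
R1 ← R1 / (-3/4).
R2 ← R2 − 1/5·R1.
R2 ← R2 / (8/15).
R1 ← R1 − 2/3·R2.
Rank is 2 with 3 unknowns, leaving x_3 free.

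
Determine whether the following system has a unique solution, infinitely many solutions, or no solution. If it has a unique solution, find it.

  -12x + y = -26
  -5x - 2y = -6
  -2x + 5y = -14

Row-reduce the augmented matrix:
R1 ← R1 / (-12).
R2 ← R2 + 5·R1.
R3 ← R3 + 2·R1.
R2 ← R2 / (-29/12).
R1 ← R1 + 1/12·R2.
R3 ← R3 − 29/6·R2.
R3 reduces to 0 = 0, so the extra equation is consistent.
Reading off the reduced rows gives x = 2, y = -2.

x = 2, y = -2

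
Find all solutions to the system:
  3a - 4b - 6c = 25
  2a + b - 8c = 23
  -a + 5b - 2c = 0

no solution

Row-reduce:
R1 ← R1 / (3).
R2 ← R2 − 2·R1.
R3 ← R3 + 1·R1.
R2 ← R2 / (11/3).
R1 ← R1 + 4/3·R2.
R3 ← R3 − 11/3·R2.
Row 3 reduces to 0 = 2, a contradiction. The system is inconsistent.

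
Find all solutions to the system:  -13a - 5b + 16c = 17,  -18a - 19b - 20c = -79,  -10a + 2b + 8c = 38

a = -2, b = 5, c = 1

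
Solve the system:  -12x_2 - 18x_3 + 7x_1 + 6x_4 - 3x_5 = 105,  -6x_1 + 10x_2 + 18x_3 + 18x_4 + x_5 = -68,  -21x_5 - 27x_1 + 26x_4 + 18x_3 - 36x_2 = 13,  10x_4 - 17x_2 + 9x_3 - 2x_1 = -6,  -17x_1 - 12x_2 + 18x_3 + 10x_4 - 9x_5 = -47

Row-reduce:
R1 ← R1 / (7).
R2 ← R2 + 6·R1.
R3 ← R3 + 27·R1.
R4 ← R4 + 2·R1.
R5 ← R5 + 17·R1.
R2 ← R2 / (-2/7).
R1 ← R1 + 12/7·R2.
R3 ← R3 + 576/7·R2.
R4 ← R4 + 143/7·R2.
R5 ← R5 + 288/7·R2.
R3 ← R3 / (-792).
R1 ← R1 + 18·R3.
R2 ← R2 + 9·R3.
R4 ← R4 + 180·R3.
R5 ← R5 + 396·R3.
R4 ← R4 / (-1533/11).
R1 ← R1 − 136/11·R4.
R2 ← R2 + 64/11·R4.
R3 ← R3 − 827/99·R4.
Row 5 reduces to 0 = -1, a contradiction. The system is inconsistent.

no solution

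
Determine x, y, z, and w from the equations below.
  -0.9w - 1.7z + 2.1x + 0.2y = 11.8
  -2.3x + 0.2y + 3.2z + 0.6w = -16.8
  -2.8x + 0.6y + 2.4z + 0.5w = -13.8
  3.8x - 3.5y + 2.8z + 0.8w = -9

x = 0, y = -2, z = -4, w = -6

Row-reduce the augmented matrix:
R1 ← R1 / (21/10).
R2 ← R2 + 23/10·R1.
R3 ← R3 + 14/5·R1.
R4 ← R4 − 19/5·R1.
R2 ← R2 / (44/105).
R1 ← R1 − 2/21·R2.
R3 ← R3 − 13/15·R2.
R4 ← R4 + 811/210·R2.
R3 ← R3 / (-1159/440).
R1 ← R1 + 49/44·R3.
R2 ← R2 − 281/88·R3.
R4 ← R4 − 16023/880·R3.
R4 ← R4 / (-2089/4636).
R1 ← R1 + 443/1159·R4.
R2 ← R2 + 1859/2318·R4.
R3 ← R3 + 43/1159·R4.
Reading off the reduced rows gives x = 0, y = -2, z = -4, w = -6.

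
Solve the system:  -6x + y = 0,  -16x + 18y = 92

x = 1, y = 6

Row-reduce the augmented matrix:
R1 ← R1 / (-6).
R2 ← R2 + 16·R1.
R2 ← R2 / (46/3).
R1 ← R1 + 1/6·R2.
Reading off the reduced rows gives x = 1, y = 6.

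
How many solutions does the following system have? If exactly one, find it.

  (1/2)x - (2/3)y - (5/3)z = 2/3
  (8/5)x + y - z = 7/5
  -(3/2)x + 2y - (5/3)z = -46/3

x = 4, y = -3, z = 2

Row-reduce the augmented matrix:
R1 ← R1 / (1/2).
R2 ← R2 − 8/5·R1.
R3 ← R3 + 3/2·R1.
R2 ← R2 / (47/15).
R1 ← R1 + 4/3·R2.
R3 ← R3 / (-20/3).
R1 ← R1 + 70/47·R3.
R2 ← R2 − 65/47·R3.
Reading off the reduced rows gives x = 4, y = -3, z = 2.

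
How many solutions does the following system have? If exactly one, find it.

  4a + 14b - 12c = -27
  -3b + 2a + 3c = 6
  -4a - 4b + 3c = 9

no solution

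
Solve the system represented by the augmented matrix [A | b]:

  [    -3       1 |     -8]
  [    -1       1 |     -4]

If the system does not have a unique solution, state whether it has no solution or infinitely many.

From equation 1: x_2 = -8 + 3·x_1.
Substitute into equation 2 and solve: x_1 = 2.
Then x_2 = -2.

x_1 = 2, x_2 = -2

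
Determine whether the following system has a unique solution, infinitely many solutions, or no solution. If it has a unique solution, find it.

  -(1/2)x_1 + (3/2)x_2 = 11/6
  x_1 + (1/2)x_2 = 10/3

Row-reduce the augmented matrix:
R1 ← R1 / (-1/2).
R2 ← R2 − 1·R1.
R2 ← R2 / (7/2).
R1 ← R1 + 3·R2.
Reading off the reduced rows gives x_1 = 7/3, x_2 = 2.

x_1 = 7/3, x_2 = 2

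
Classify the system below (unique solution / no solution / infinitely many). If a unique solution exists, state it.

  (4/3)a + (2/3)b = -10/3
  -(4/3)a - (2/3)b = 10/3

Row-reduce:
R1 ← R1 / (4/3).
R2 ← R2 + 4/3·R1.
Rank is 1 with 2 unknowns, leaving b free.

infinitely many solutions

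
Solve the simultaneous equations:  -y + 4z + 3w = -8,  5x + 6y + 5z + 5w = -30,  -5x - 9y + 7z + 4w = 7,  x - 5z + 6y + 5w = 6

Row-reduce:
Swap R1 and R2.
R1 ← R1 / (5).
R3 ← R3 + 5·R1.
R4 ← R4 − 1·R1.
R2 ← R2 / (-1).
R1 ← R1 − 6/5·R2.
R3 ← R3 + 3·R2.
R4 ← R4 − 24/5·R2.
Swap R3 and R4.
R3 ← R3 / (66/5).
R1 ← R1 − 29/5·R3.
R2 ← R2 + 4·R3.
Row 4 reduces to 0 = 1, a contradiction. The system is inconsistent.

no solution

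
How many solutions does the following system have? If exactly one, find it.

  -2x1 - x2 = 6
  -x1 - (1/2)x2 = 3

Row-reduce:
R1 ← R1 / (-2).
R2 ← R2 + 1·R1.
Rank is 1 with 2 unknowns, leaving x2 free.

infinitely many solutions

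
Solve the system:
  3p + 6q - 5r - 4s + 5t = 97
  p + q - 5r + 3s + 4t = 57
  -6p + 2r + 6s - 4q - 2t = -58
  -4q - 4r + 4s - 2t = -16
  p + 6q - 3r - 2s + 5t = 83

p = 2, q = 6, r = -5, s = 0, t = 6

Row-reduce the augmented matrix:
R1 ← R1 / (3).
R2 ← R2 − 1·R1.
R3 ← R3 + 6·R1.
R5 ← R5 − 1·R1.
R2 ← R2 / (-1).
R1 ← R1 − 2·R2.
R3 ← R3 − 8·R2.
R4 ← R4 + 4·R2.
R5 ← R5 − 4·R2.
R3 ← R3 / (-104/3).
R1 ← R1 + 25/3·R3.
R2 ← R2 − 10/3·R3.
R4 ← R4 − 28/3·R3.
R5 ← R5 + 44/3·R3.
R4 ← R4 / (-59/13).
R1 ← R1 + 27/52·R4.
R2 ← R2 + 31/26·R4.
R3 ← R3 + 49/52·R4.
R5 ← R5 − 37/13·R4.
R5 ← R5 / (-72/59).
R1 ← R1 − 47/118·R5.
R2 ← R2 − 78/59·R5.
R3 ← R3 − 11/118·R5.
R4 ← R4 − 54/59·R5.
Reading off the reduced rows gives p = 2, q = 6, r = -5, s = 0, t = 6.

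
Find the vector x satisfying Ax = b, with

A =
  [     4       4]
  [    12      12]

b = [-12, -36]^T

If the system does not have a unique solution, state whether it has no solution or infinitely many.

Row-reduce:
R1 ← R1 / (4).
R2 ← R2 − 12·R1.
Rank is 1 with 2 unknowns, leaving x_2 free.

infinitely many solutions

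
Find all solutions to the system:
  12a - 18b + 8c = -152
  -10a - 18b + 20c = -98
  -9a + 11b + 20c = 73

a = -3, b = 6, c = -1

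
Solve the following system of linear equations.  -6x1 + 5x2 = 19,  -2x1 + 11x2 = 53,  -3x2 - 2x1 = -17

x1 = 1, x2 = 5

Row-reduce the augmented matrix:
R1 ← R1 / (-6).
R2 ← R2 + 2·R1.
R3 ← R3 + 2·R1.
R2 ← R2 / (28/3).
R1 ← R1 + 5/6·R2.
R3 ← R3 + 14/3·R2.
R3 reduces to 0 = 0, so the extra equation is consistent.
Reading off the reduced rows gives x1 = 1, x2 = 5.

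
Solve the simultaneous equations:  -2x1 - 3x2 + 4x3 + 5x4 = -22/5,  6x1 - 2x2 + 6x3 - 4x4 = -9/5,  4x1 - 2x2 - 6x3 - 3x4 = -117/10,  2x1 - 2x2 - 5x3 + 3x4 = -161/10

Row-reduce the augmented matrix:
R1 ← R1 / (-2).
R2 ← R2 − 6·R1.
R3 ← R3 − 4·R1.
R4 ← R4 − 2·R1.
R2 ← R2 / (-11).
R1 ← R1 − 3/2·R2.
R3 ← R3 + 8·R2.
R4 ← R4 + 5·R2.
R3 ← R3 / (-122/11).
R1 ← R1 − 5/11·R3.
R2 ← R2 + 18/11·R3.
R4 ← R4 + 101/11·R3.
R4 ← R4 / (467/122).
R1 ← R1 + 127/122·R4.
R2 ← R2 + 52/61·R4.
R3 ← R3 − 11/122·R4.
Reading off the reduced rows gives x1 = -9/5, x2 = 3/2, x3 = 1, x4 = -3/2.

x1 = -9/5, x2 = 3/2, x3 = 1, x4 = -3/2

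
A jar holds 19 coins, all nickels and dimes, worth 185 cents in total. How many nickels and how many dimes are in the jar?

Let n = nickels, d = dimes.
  n + d = 19
  5n + 10d = 185
Row-reduce the augmented matrix:
R2 ← R2 − 5·R1.
R2 ← R2 / (5).
R1 ← R1 − 1·R2.
Reading off the reduced rows gives n = 1, d = 18.

nickels: 1, dimes: 18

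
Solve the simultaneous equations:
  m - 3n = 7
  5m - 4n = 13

m = 1, n = -2

From equation 1: m = 7 + 3·n.
Substitute into equation 2 and solve: n = -2.
Then m = 1.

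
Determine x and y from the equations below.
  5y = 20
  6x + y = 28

x = 4, y = 4

Row-reduce the augmented matrix:
Swap R1 and R2.
R1 ← R1 / (6).
R2 ← R2 / (5).
R1 ← R1 − 1/6·R2.
Reading off the reduced rows gives x = 4, y = 4.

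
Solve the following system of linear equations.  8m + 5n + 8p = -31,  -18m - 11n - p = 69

Row-reduce:
R1 ← R1 / (8).
R2 ← R2 + 18·R1.
R2 ← R2 / (1/4).
R1 ← R1 − 5/8·R2.
Rank is 2 with 3 unknowns, leaving p free.

infinitely many solutions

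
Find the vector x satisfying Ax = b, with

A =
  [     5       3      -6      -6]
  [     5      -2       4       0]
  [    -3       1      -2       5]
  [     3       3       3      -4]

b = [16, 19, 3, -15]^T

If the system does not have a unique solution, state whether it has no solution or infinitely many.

x_1 = 5, x_2 = -3, x_3 = -3, x_4 = 3

Row-reduce the augmented matrix:
R1 ← R1 / (5).
R2 ← R2 − 5·R1.
R3 ← R3 + 3·R1.
R4 ← R4 − 3·R1.
R2 ← R2 / (-5).
R1 ← R1 − 3/5·R2.
R3 ← R3 − 14/5·R2.
R4 ← R4 − 6/5·R2.
Swap R3 and R4.
R3 ← R3 / (9).
R2 ← R2 + 2·R3.
R4 ← R4 / (119/25).
R1 ← R1 + 12/25·R4.
R2 ← R2 + 218/225·R4.
R3 ← R3 − 26/225·R4.
Reading off the reduced rows gives x_1 = 5, x_2 = -3, x_3 = -3, x_4 = 3.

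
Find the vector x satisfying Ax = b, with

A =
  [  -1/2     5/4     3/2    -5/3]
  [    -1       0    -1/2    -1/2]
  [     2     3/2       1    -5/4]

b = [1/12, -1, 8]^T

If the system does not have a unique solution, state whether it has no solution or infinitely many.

Row-reduce:
R1 ← R1 / (-1/2).
R2 ← R2 + 1·R1.
R3 ← R3 − 2·R1.
R2 ← R2 / (-5/2).
R1 ← R1 + 5/2·R2.
R3 ← R3 − 13/2·R2.
R3 ← R3 / (-21/10).
R1 ← R1 − 1/2·R3.
R2 ← R2 − 7/5·R3.
Rank is 3 with 4 unknowns, leaving x_4 free.

infinitely many solutions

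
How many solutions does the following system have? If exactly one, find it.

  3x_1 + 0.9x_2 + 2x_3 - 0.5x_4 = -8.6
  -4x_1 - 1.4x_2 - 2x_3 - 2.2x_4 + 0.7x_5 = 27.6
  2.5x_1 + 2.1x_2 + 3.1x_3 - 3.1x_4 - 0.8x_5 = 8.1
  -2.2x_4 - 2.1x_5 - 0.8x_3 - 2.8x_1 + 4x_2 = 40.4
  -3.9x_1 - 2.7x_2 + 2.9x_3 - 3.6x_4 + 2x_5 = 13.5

x_1 = -3, x_2 = 6, x_3 = -4, x_4 = -6, x_5 = 4

Row-reduce the augmented matrix:
R1 ← R1 / (3).
R2 ← R2 + 4·R1.
R3 ← R3 − 5/2·R1.
R4 ← R4 + 14/5·R1.
R5 ← R5 + 39/10·R1.
R2 ← R2 / (-1/5).
R1 ← R1 − 3/10·R2.
R3 ← R3 − 27/20·R2.
R4 ← R4 − 121/25·R2.
R5 ← R5 + 153/100·R2.
R3 ← R3 / (89/15).
R1 ← R1 − 5/3·R3.
R2 ← R2 + 10/3·R3.
R4 ← R4 − 86/5·R3.
R5 ← R5 − 2/5·R3.
R4 ← R4 / (-18174/2225).
R1 ← R1 − 1533/890·R4.
R2 ← R2 − 174/89·R4.
R3 ← R3 + 661/178·R4.
R5 ← R5 − 42643/2225·R4.
R5 ← R5 / (163687/36348).
R1 ← R1 − 32835/48464·R5.
R2 ← R2 + 2825/6058·R5.
R3 ← R3 + 132653/145392·R5.
R4 ← R4 + 30811/72696·R5.
Reading off the reduced rows gives x_1 = -3, x_2 = 6, x_3 = -4, x_4 = -6, x_5 = 4.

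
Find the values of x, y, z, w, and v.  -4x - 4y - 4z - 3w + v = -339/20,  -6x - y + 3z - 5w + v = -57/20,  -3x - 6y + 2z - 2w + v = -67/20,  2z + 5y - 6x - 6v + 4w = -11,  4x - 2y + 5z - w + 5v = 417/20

Row-reduce the augmented matrix:
R1 ← R1 / (-4).
R2 ← R2 + 6·R1.
R3 ← R3 + 3·R1.
R4 ← R4 + 6·R1.
R5 ← R5 − 4·R1.
R2 ← R2 / (5).
R1 ← R1 − 1·R2.
R3 ← R3 + 3·R2.
R4 ← R4 − 11·R2.
R5 ← R5 + 6·R2.
R3 ← R3 / (52/5).
R1 ← R1 + 4/5·R3.
R2 ← R2 − 9/5·R3.
R4 ← R4 + 59/5·R3.
R5 ← R5 − 59/5·R3.
R4 ← R4 / (1985/208).
R1 ← R1 − 11/13·R4.
R2 ← R2 + 19/208·R4.
R3 ← R3 + 1/208·R4.
R5 ← R5 + 945/208·R4.
R5 ← R5 / (946/397).
R1 ← R1 − 831/1985·R5.
R2 ← R2 + 304/1985·R5.
R3 ← R3 + 16/1985·R5.
R4 ← R4 + 1343/1985·R5.
Reading off the reduced rows gives x = 11/5, y = 1/2, z = 11/5, w = -4/5, v = 1/4.

x = 11/5, y = 1/2, z = 11/5, w = -4/5, v = 1/4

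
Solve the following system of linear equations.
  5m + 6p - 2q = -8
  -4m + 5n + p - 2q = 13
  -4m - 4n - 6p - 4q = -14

infinitely many solutions

Row-reduce:
R1 ← R1 / (5).
R2 ← R2 + 4·R1.
R3 ← R3 + 4·R1.
R2 ← R2 / (5).
R3 ← R3 + 4·R2.
R3 ← R3 / (86/25).
R1 ← R1 − 6/5·R3.
R2 ← R2 − 29/25·R3.
Rank is 3 with 4 unknowns, leaving q free.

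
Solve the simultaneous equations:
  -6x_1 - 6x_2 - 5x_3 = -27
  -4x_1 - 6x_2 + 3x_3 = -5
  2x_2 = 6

x_1 = -1, x_2 = 3, x_3 = 3

Row-reduce the augmented matrix:
R1 ← R1 / (-6).
R2 ← R2 + 4·R1.
R2 ← R2 / (-2).
R1 ← R1 − 1·R2.
R3 ← R3 − 2·R2.
R3 ← R3 / (19/3).
R1 ← R1 − 4·R3.
R2 ← R2 + 19/6·R3.
Reading off the reduced rows gives x_1 = -1, x_2 = 3, x_3 = 3.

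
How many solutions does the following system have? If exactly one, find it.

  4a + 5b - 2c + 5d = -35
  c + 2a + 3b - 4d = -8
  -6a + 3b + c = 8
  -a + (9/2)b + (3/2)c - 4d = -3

Row-reduce:
R1 ← R1 / (4).
R2 ← R2 − 2·R1.
R3 ← R3 + 6·R1.
R4 ← R4 + 1·R1.
R2 ← R2 / (1/2).
R1 ← R1 − 5/4·R2.
R3 ← R3 − 21/2·R2.
R4 ← R4 − 23/4·R2.
R3 ← R3 / (-44).
R1 ← R1 + 11/2·R3.
R2 ← R2 − 4·R3.
R4 ← R4 + 22·R3.
Row 4 reduces to 0 = 1, a contradiction. The system is inconsistent.

no solution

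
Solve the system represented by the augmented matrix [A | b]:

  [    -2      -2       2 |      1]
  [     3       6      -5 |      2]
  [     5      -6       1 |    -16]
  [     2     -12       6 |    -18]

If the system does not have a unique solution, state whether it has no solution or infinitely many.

Row-reduce the augmented matrix:
R1 ← R1 / (-2).
R2 ← R2 − 3·R1.
R3 ← R3 − 5·R1.
R4 ← R4 − 2·R1.
R2 ← R2 / (3).
R1 ← R1 − 1·R2.
R3 ← R3 + 11·R2.
R4 ← R4 + 14·R2.
R3 ← R3 / (-4/3).
R1 ← R1 + 1/3·R3.
R2 ← R2 + 2/3·R3.
R4 ← R4 + 4/3·R3.
R4 reduces to 0 = 0, so the extra equation is consistent.
Reading off the reduced rows gives x_1 = -3/2, x_2 = 3/2, x_3 = 1/2.

x_1 = -3/2, x_2 = 3/2, x_3 = 1/2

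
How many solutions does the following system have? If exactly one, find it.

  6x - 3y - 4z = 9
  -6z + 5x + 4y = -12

infinitely many solutions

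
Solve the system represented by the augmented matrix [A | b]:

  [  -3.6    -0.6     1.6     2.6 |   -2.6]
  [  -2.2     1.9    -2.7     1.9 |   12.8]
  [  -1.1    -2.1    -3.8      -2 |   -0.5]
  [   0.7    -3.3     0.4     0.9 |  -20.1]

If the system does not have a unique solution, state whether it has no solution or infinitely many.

x_1 = -2, x_2 = 5, x_3 = -1, x_4 = -2

Row-reduce the augmented matrix:
R1 ← R1 / (-18/5).
R2 ← R2 + 11/5·R1.
R3 ← R3 + 11/10·R1.
R4 ← R4 − 7/10·R1.
R2 ← R2 / (34/15).
R1 ← R1 − 1/6·R2.
R3 ← R3 + 23/12·R2.
R4 ← R4 + 41/12·R2.
R3 ← R3 / (-30187/4080).
R1 ← R1 + 71/408·R3.
R2 ← R2 + 331/204·R3.
R4 ← R4 + 19717/4080·R3.
R4 ← R4 / (1064969/301870).
R1 ← R1 + 20695/30187·R4.
R2 ← R2 − 20901/30187·R4.
R3 ← R3 − 10328/30187·R4.
Reading off the reduced rows gives x_1 = -2, x_2 = 5, x_3 = -1, x_4 = -2.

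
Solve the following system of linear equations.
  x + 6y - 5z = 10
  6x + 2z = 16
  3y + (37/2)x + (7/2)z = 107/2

no solution

Row-reduce:
R2 ← R2 − 6·R1.
R3 ← R3 − 37/2·R1.
R2 ← R2 / (-36).
R1 ← R1 − 6·R2.
R3 ← R3 + 108·R2.
Row 3 reduces to 0 = 1/2, a contradiction. The system is inconsistent.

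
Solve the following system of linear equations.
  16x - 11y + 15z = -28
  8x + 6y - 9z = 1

infinitely many solutions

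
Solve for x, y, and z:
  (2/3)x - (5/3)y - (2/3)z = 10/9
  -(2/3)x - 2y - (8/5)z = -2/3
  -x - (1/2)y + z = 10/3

x = 0, y = -5/3, z = 5/2

Row-reduce the augmented matrix:
R1 ← R1 / (2/3).
R2 ← R2 + 2/3·R1.
R3 ← R3 + 1·R1.
R2 ← R2 / (-11/3).
R1 ← R1 + 5/2·R2.
R3 ← R3 + 3·R2.
R3 ← R3 / (102/55).
R1 ← R1 − 6/11·R3.
R2 ← R2 − 34/55·R3.
Reading off the reduced rows gives x = 0, y = -5/3, z = 5/2.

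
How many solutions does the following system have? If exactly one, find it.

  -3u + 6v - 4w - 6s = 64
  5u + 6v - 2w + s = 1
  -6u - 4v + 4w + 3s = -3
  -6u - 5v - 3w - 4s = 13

u = -4, v = 5, w = 2, s = -5

Row-reduce the augmented matrix:
R1 ← R1 / (-3).
R2 ← R2 − 5·R1.
R3 ← R3 + 6·R1.
R4 ← R4 + 6·R1.
R2 ← R2 / (16).
R1 ← R1 + 2·R2.
R3 ← R3 + 16·R2.
R4 ← R4 + 17·R2.
R3 ← R3 / (10/3).
R1 ← R1 − 1/4·R3.
R2 ← R2 + 13/24·R3.
R4 ← R4 + 101/24·R3.
R4 ← R4 / (481/80).
R1 ← R1 − 17/40·R4.
R2 ← R2 − 33/80·R4.
R3 ← R3 − 9/5·R4.
Reading off the reduced rows gives u = -4, v = 5, w = 2, s = -5.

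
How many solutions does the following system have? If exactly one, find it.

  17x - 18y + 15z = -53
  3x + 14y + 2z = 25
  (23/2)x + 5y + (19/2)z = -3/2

Row-reduce:
R1 ← R1 / (17).
R2 ← R2 − 3·R1.
R3 ← R3 − 23/2·R1.
R2 ← R2 / (292/17).
R1 ← R1 + 18/17·R2.
R3 ← R3 − 292/17·R2.
Rank is 2 with 3 unknowns, leaving z free.

infinitely many solutions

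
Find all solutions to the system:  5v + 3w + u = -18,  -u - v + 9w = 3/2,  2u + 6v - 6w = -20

Row-reduce:
R2 ← R2 + 1·R1.
R3 ← R3 − 2·R1.
R2 ← R2 / (4).
R1 ← R1 − 5·R2.
R3 ← R3 + 4·R2.
Row 3 reduces to 0 = -1/2, a contradiction. The system is inconsistent.

no solution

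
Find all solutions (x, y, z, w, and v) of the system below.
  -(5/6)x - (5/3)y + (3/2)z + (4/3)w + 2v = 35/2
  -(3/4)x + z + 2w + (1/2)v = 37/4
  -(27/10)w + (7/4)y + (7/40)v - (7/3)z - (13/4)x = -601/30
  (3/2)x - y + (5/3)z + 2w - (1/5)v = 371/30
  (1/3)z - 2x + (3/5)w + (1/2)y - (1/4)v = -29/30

no solution

Row-reduce:
R1 ← R1 / (-5/6).
R2 ← R2 + 3/4·R1.
R3 ← R3 + 13/4·R1.
R4 ← R4 − 3/2·R1.
R5 ← R5 + 2·R1.
R2 ← R2 / (3/2).
R1 ← R1 − 2·R2.
R3 ← R3 − 33/4·R2.
R4 ← R4 + 4·R2.
R5 ← R5 − 9/2·R2.
R3 ← R3 / (-751/120).
R1 ← R1 + 4/3·R3.
R2 ← R2 + 7/30·R3.
R4 ← R4 − 103/30·R3.
R5 ← R5 + 133/60·R3.
R4 ← R4 / (-2416/11265).
R1 ← R1 + 104/2253·R4.
R2 ← R2 − 11174/11265·R4.
R3 ← R3 − 1476/751·R4.
R5 ← R5 + 2416/3755·R4.
Row 5 reduces to 0 = 2, a contradiction. The system is inconsistent.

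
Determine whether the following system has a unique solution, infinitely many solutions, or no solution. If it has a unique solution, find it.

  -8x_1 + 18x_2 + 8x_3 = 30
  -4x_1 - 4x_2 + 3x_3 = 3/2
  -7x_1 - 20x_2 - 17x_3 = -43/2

Row-reduce the augmented matrix:
R1 ← R1 / (-8).
R2 ← R2 + 4·R1.
R3 ← R3 + 7·R1.
R2 ← R2 / (-13).
R1 ← R1 + 9/4·R2.
R3 ← R3 + 143/4·R2.
R3 ← R3 / (-85/4).
R1 ← R1 + 43/52·R3.
R2 ← R2 − 1/13·R3.
Reading off the reduced rows gives x_1 = -1, x_2 = 1, x_3 = 1/2.

x_1 = -1, x_2 = 1, x_3 = 1/2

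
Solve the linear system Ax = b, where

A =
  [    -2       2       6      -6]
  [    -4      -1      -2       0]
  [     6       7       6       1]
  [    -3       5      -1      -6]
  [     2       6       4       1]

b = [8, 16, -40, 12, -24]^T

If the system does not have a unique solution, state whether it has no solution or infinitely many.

Row-reduce the augmented matrix:
R1 ← R1 / (-2).
R2 ← R2 + 4·R1.
R3 ← R3 − 6·R1.
R4 ← R4 + 3·R1.
R5 ← R5 − 2·R1.
R2 ← R2 / (-5).
R1 ← R1 + 1·R2.
R3 ← R3 − 13·R2.
R4 ← R4 − 2·R2.
R5 ← R5 − 8·R2.
R3 ← R3 / (-62/5).
R1 ← R1 + 1/5·R3.
R2 ← R2 − 14/5·R3.
R4 ← R4 + 78/5·R3.
R5 ← R5 + 62/5·R3.
R4 ← R4 / (-312/31).
R1 ← R1 − 23/62·R4.
R2 ← R2 − 25/31·R4.
R3 ← R3 + 71/62·R4.
R5 reduces to 0 = 0, so the extra equation is consistent.
Reading off the reduced rows gives x_1 = -3, x_2 = -2, x_3 = -1, x_4 = -2.

x_1 = -3, x_2 = -2, x_3 = -1, x_4 = -2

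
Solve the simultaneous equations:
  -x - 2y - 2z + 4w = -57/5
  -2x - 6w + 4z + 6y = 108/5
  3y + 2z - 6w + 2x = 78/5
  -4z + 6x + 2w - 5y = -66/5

x = 1, y = 2, z = 2, w = -3/5

Row-reduce the augmented matrix:
R1 ← R1 / (-1).
R2 ← R2 + 2·R1.
R3 ← R3 − 2·R1.
R4 ← R4 − 6·R1.
R2 ← R2 / (10).
R1 ← R1 − 2·R2.
R3 ← R3 + 1·R2.
R4 ← R4 + 17·R2.
R3 ← R3 / (-6/5).
R1 ← R1 − 2/5·R3.
R2 ← R2 − 4/5·R3.
R4 ← R4 + 12/5·R3.
R1 ← R1 + 1·R4.
R2 ← R2 + 1·R4.
R3 ← R3 + 1/2·R4.
Reading off the reduced rows gives x = 1, y = 2, z = 2, w = -3/5.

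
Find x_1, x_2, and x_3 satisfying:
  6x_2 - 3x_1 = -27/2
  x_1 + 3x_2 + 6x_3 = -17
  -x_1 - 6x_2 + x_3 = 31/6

Row-reduce the augmented matrix:
R1 ← R1 / (-3).
R2 ← R2 − 1·R1.
R3 ← R3 + 1·R1.
R2 ← R2 / (5).
R1 ← R1 + 2·R2.
R3 ← R3 + 8·R2.
R3 ← R3 / (53/5).
R1 ← R1 − 12/5·R3.
R2 ← R2 − 6/5·R3.
Reading off the reduced rows gives x_1 = 3/2, x_2 = -3/2, x_3 = -7/3.

x_1 = 3/2, x_2 = -3/2, x_3 = -7/3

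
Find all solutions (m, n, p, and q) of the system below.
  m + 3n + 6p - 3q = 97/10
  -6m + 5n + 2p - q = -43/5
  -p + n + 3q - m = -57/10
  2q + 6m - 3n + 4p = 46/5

m = 5/2, n = 1, p = 0, q = -7/5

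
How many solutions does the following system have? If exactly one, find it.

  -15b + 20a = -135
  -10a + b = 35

Row-reduce the augmented matrix:
R1 ← R1 / (20).
R2 ← R2 + 10·R1.
R2 ← R2 / (-13/2).
R1 ← R1 + 3/4·R2.
Reading off the reduced rows gives a = -3, b = 5.

a = -3, b = 5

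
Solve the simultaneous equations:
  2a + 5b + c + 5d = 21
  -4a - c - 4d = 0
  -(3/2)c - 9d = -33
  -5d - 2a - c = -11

infinitely many solutions

Row-reduce:
R1 ← R1 / (2).
R2 ← R2 + 4·R1.
R4 ← R4 + 2·R1.
R2 ← R2 / (10).
R1 ← R1 − 5/2·R2.
R4 ← R4 − 5·R2.
R3 ← R3 / (-3/2).
R1 ← R1 − 1/4·R3.
R2 ← R2 − 1/10·R3.
R4 ← R4 + 1/2·R3.
Rank is 3 with 4 unknowns, leaving d free.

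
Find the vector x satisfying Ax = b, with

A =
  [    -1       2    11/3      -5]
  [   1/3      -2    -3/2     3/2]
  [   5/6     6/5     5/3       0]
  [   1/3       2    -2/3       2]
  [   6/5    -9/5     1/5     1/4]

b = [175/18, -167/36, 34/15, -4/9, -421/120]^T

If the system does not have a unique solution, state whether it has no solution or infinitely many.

x_1 = -8/3, x_2 = 1/2, x_3 = 7/3, x_4 = 1/2

Row-reduce the augmented matrix:
R1 ← R1 / (-1).
R2 ← R2 − 1/3·R1.
R3 ← R3 − 5/6·R1.
R4 ← R4 − 1/3·R1.
R5 ← R5 − 6/5·R1.
R2 ← R2 / (-4/3).
R1 ← R1 + 2·R2.
R3 ← R3 − 43/15·R2.
R4 ← R4 − 8/3·R2.
R5 ← R5 − 3/5·R2.
R3 ← R3 / (33/8).
R1 ← R1 + 13/4·R3.
R2 ← R2 − 5/24·R3.
R5 ← R5 − 179/40·R3.
Swap R4 and R5.
R4 ← R4 / (-3023/3300).
R1 ← R1 − 278/165·R4.
R2 ← R2 − 35/99·R4.
R3 ← R3 + 181/165·R4.
R5 reduces to 0 = 0, so the extra equation is consistent.
Reading off the reduced rows gives x_1 = -8/3, x_2 = 1/2, x_3 = 7/3, x_4 = 1/2.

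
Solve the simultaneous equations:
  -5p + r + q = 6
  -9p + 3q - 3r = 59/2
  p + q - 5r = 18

Row-reduce:
R1 ← R1 / (-5).
R2 ← R2 + 9·R1.
R3 ← R3 − 1·R1.
R2 ← R2 / (6/5).
R1 ← R1 + 1/5·R2.
R3 ← R3 − 6/5·R2.
Row 3 reduces to 0 = 1/2, a contradiction. The system is inconsistent.

no solution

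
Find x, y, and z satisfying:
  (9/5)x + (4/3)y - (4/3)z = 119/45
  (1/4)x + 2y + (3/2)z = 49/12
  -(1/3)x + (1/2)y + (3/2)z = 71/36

Row-reduce the augmented matrix:
R1 ← R1 / (9/5).
R2 ← R2 − 1/4·R1.
R3 ← R3 + 1/3·R1.
R2 ← R2 / (49/27).
R1 ← R1 − 20/27·R2.
R3 ← R3 − 121/162·R2.
R3 ← R3 / (47/84).
R1 ← R1 + 10/7·R3.
R2 ← R2 − 13/14·R3.
Reading off the reduced rows gives x = 7/3, y = 1/2, z = 5/3.

x = 7/3, y = 1/2, z = 5/3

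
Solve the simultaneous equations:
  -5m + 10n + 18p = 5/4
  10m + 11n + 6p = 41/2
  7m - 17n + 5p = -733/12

m = -1/4, n = 3, p = -5/3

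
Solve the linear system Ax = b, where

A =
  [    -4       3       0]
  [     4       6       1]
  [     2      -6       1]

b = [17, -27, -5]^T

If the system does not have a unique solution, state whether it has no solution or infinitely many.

Row-reduce the augmented matrix:
R1 ← R1 / (-4).
R2 ← R2 − 4·R1.
R3 ← R3 − 2·R1.
R2 ← R2 / (9).
R1 ← R1 + 3/4·R2.
R3 ← R3 + 9/2·R2.
R3 ← R3 / (3/2).
R1 ← R1 − 1/12·R3.
R2 ← R2 − 1/9·R3.
Reading off the reduced rows gives x_1 = -5, x_2 = -1, x_3 = -1.

x_1 = -5, x_2 = -1, x_3 = -1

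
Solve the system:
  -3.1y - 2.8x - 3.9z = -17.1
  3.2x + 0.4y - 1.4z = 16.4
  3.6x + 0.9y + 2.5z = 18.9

Row-reduce the augmented matrix:
R1 ← R1 / (-14/5).
R2 ← R2 − 16/5·R1.
R3 ← R3 − 18/5·R1.
R2 ← R2 / (-22/7).
R1 ← R1 − 31/28·R2.
R3 ← R3 + 108/35·R2.
R3 ← R3 / (178/55).
R1 ← R1 + 59/88·R3.
R2 ← R2 − 41/22·R3.
Reading off the reduced rows gives x = 5, y = 1, z = 0.

x = 5, y = 1, z = 0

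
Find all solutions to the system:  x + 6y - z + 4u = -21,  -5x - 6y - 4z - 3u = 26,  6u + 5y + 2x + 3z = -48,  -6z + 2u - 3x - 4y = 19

x = 5, y = -2, z = -6, u = -5

Row-reduce the augmented matrix:
R2 ← R2 + 5·R1.
R3 ← R3 − 2·R1.
R4 ← R4 + 3·R1.
R2 ← R2 / (24).
R1 ← R1 − 6·R2.
R3 ← R3 + 7·R2.
R4 ← R4 − 14·R2.
R3 ← R3 / (19/8).
R1 ← R1 − 5/4·R3.
R2 ← R2 + 3/8·R3.
R4 ← R4 + 15/4·R3.
R4 ← R4 / (499/57).
R1 ← R1 + 103/57·R4.
R2 ← R2 − 67/57·R4.
R3 ← R3 − 71/57·R4.
Reading off the reduced rows gives x = 5, y = -2, z = -6, u = -5.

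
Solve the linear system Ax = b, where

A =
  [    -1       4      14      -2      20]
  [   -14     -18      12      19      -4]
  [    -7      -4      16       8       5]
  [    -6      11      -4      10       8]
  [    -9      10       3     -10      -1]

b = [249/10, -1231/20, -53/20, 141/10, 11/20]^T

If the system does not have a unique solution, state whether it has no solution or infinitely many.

Row-reduce the augmented matrix:
R1 ← R1 / (-1).
R2 ← R2 + 14·R1.
R3 ← R3 + 7·R1.
R4 ← R4 + 6·R1.
R5 ← R5 + 9·R1.
R2 ← R2 / (-74).
R1 ← R1 + 4·R2.
R3 ← R3 + 32·R2.
R4 ← R4 + 13·R2.
R5 ← R5 + 26·R2.
R3 ← R3 / (-90/37).
R1 ← R1 + 150/37·R3.
R2 ← R2 − 92/37·R3.
R4 ← R4 + 2060/37·R3.
R5 ← R5 + 2159/37·R3.
R4 ← R4 / (-443/18).
R1 ← R1 + 10/3·R4.
R2 ← R2 − 97/90·R4.
R3 ← R3 + 31/45·R4.
R5 ← R5 + 2192/45·R4.
R5 ← R5 / (-193223/886).
R1 ← R1 + 6073/443·R5.
R2 ← R2 − 388/443·R5.
R3 ← R3 + 939/886·R5.
R4 ← R4 + 3904/443·R5.
Reading off the reduced rows gives x_1 = 3, x_2 = 3, x_3 = 8/5, x_4 = 3/4, x_5 = -1/4.

x_1 = 3, x_2 = 3, x_3 = 8/5, x_4 = 3/4, x_5 = -1/4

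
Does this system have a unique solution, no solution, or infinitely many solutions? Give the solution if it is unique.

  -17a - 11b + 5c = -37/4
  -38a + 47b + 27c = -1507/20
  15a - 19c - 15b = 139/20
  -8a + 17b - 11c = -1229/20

a = 2, b = -5/4, c = 11/5

Row-reduce the augmented matrix:
R1 ← R1 / (-17).
R2 ← R2 + 38·R1.
R3 ← R3 − 15·R1.
R4 ← R4 + 8·R1.
R2 ← R2 / (1217/17).
R1 ← R1 − 11/17·R2.
R3 ← R3 + 420/17·R2.
R4 ← R4 − 377/17·R2.
R3 ← R3 / (-11108/1217).
R1 ← R1 + 532/1217·R3.
R2 ← R2 − 269/1217·R3.
R4 ← R4 + 22216/1217·R3.
R4 reduces to 0 = 0, so the extra equation is consistent.
Reading off the reduced rows gives a = 2, b = -5/4, c = 11/5.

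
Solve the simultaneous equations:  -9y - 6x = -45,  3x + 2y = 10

Row-reduce the augmented matrix:
R1 ← R1 / (-6).
R2 ← R2 − 3·R1.
R2 ← R2 / (-5/2).
R1 ← R1 − 3/2·R2.
Reading off the reduced rows gives x = 0, y = 5.

x = 0, y = 5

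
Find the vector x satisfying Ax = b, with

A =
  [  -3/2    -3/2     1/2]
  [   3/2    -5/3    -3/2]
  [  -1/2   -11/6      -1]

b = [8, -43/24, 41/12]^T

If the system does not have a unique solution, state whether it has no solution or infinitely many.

x_1 = -7/4, x_2 = -11/4, x_3 = 5/2

Row-reduce the augmented matrix:
R1 ← R1 / (-3/2).
R2 ← R2 − 3/2·R1.
R3 ← R3 + 1/2·R1.
R2 ← R2 / (-19/6).
R1 ← R1 − 1·R2.
R3 ← R3 + 4/3·R2.
R3 ← R3 / (-85/114).
R1 ← R1 + 37/57·R3.
R2 ← R2 − 6/19·R3.
Reading off the reduced rows gives x_1 = -7/4, x_2 = -11/4, x_3 = 5/2.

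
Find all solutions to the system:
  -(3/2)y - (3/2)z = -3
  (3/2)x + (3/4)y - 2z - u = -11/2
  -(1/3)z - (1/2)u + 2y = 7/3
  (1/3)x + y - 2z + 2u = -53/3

Row-reduce the augmented matrix:
Swap R1 and R2.
R1 ← R1 / (3/2).
R4 ← R4 − 1/3·R1.
R2 ← R2 / (-3/2).
R1 ← R1 − 1/2·R2.
R3 ← R3 − 2·R2.
R4 ← R4 − 5/6·R2.
R3 ← R3 / (-7/3).
R1 ← R1 + 11/6·R3.
R2 ← R2 − 1·R3.
R4 ← R4 + 43/18·R3.
R4 ← R4 / (689/252).
R1 ← R1 + 23/84·R4.
R2 ← R2 + 3/14·R4.
R3 ← R3 − 3/14·R4.
Reading off the reduced rows gives x = -5, y = 0, z = 2, u = -6.

x = -5, y = 0, z = 2, u = -6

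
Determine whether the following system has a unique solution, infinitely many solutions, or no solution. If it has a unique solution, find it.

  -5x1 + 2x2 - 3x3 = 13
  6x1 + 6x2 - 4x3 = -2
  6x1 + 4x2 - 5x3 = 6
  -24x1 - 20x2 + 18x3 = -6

Row-reduce:
R1 ← R1 / (-5).
R2 ← R2 − 6·R1.
R3 ← R3 − 6·R1.
R4 ← R4 + 24·R1.
R2 ← R2 / (42/5).
R1 ← R1 + 2/5·R2.
R3 ← R3 − 32/5·R2.
R4 ← R4 + 148/5·R2.
R3 ← R3 / (-59/21).
R1 ← R1 − 5/21·R3.
R2 ← R2 + 19/21·R3.
R4 ← R4 − 118/21·R3.
Row 4 reduces to 0 = 2, a contradiction. The system is inconsistent.

no solution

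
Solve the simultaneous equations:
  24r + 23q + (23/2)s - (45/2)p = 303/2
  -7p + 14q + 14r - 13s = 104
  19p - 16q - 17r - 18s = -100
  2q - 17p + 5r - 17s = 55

no solution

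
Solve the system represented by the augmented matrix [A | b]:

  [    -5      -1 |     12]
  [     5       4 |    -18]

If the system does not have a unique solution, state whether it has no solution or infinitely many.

x_1 = -2, x_2 = -2

From equation 1: x_2 = -12 − 5·x_1.
Substitute into equation 2 and solve: x_1 = -2.
Then x_2 = -2.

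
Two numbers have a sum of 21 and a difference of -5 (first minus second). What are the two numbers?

first number: 8, second number: 13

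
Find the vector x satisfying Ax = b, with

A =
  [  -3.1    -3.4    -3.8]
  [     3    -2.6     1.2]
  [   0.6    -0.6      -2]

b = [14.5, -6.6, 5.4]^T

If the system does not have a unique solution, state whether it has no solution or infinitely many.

x_1 = -1, x_2 = 0, x_3 = -3

Row-reduce the augmented matrix:
R1 ← R1 / (-31/10).
R2 ← R2 − 3·R1.
R3 ← R3 − 3/5·R1.
R2 ← R2 / (-913/155).
R1 ← R1 − 34/31·R2.
R3 ← R3 + 39/31·R2.
R3 ← R3 / (-10072/4565).
R1 ← R1 − 698/913·R3.
R2 ← R2 − 384/913·R3.
Reading off the reduced rows gives x_1 = -1, x_2 = 0, x_3 = -3.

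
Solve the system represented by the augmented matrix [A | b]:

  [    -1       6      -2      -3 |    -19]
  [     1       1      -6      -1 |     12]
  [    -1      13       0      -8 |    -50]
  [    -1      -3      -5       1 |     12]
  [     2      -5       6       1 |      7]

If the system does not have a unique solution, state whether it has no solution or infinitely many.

x_1 = 5, x_2 = -1, x_3 = -2, x_4 = 4

Row-reduce the augmented matrix:
R1 ← R1 / (-1).
R2 ← R2 − 1·R1.
R3 ← R3 + 1·R1.
R4 ← R4 + 1·R1.
R5 ← R5 − 2·R1.
R2 ← R2 / (7).
R1 ← R1 + 6·R2.
R3 ← R3 − 7·R2.
R4 ← R4 + 9·R2.
R5 ← R5 − 7·R2.
R3 ← R3 / (10).
R1 ← R1 + 34/7·R3.
R2 ← R2 + 8/7·R3.
R4 ← R4 + 93/7·R3.
R5 ← R5 − 10·R3.
R4 ← R4 / (-173/70).
R1 ← R1 + 32/35·R4.
R2 ← R2 + 24/35·R4.
R3 ← R3 + 1/10·R4.
R5 reduces to 0 = 0, so the extra equation is consistent.
Reading off the reduced rows gives x_1 = 5, x_2 = -1, x_3 = -2, x_4 = 4.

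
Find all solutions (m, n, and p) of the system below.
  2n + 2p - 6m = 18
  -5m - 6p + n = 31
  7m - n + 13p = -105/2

no solution

Row-reduce:
R1 ← R1 / (-6).
R2 ← R2 + 5·R1.
R3 ← R3 − 7·R1.
R2 ← R2 / (-2/3).
R1 ← R1 + 1/3·R2.
R3 ← R3 − 4/3·R2.
Row 3 reduces to 0 = 1/2, a contradiction. The system is inconsistent.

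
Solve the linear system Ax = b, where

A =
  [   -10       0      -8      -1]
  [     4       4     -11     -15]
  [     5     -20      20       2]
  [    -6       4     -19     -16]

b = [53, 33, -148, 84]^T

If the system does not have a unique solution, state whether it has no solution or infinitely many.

Row-reduce:
R1 ← R1 / (-10).
R2 ← R2 − 4·R1.
R3 ← R3 − 5·R1.
R4 ← R4 + 6·R1.
R2 ← R2 / (4).
R3 ← R3 + 20·R2.
R4 ← R4 − 4·R2.
R3 ← R3 / (-55).
R1 ← R1 − 4/5·R3.
R2 ← R2 + 71/20·R3.
Row 4 reduces to 0 = -2, a contradiction. The system is inconsistent.

no solution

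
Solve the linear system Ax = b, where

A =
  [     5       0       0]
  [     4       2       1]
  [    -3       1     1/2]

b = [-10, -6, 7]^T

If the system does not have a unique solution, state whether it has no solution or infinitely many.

infinitely many solutions

Row-reduce:
R1 ← R1 / (5).
R2 ← R2 − 4·R1.
R3 ← R3 + 3·R1.
R2 ← R2 / (2).
R3 ← R3 − 1·R2.
Rank is 2 with 3 unknowns, leaving x_3 free.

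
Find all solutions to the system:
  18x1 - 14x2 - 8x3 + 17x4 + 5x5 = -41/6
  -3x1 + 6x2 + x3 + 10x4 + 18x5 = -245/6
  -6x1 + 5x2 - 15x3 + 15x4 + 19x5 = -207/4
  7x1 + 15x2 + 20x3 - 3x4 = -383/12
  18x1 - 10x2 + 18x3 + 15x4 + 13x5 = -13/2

x1 = -1, x2 = -11/4, x3 = 2/3, x4 = -1, x5 = -1

Row-reduce the augmented matrix:
R1 ← R1 / (18).
R2 ← R2 + 3·R1.
R3 ← R3 + 6·R1.
R4 ← R4 − 7·R1.
R5 ← R5 − 18·R1.
R2 ← R2 / (11/3).
R1 ← R1 + 7/9·R2.
R3 ← R3 − 1/3·R2.
R4 ← R4 − 184/9·R2.
R5 ← R5 − 4·R2.
R3 ← R3 / (-194/11).
R1 ← R1 + 17/33·R3.
R2 ← R2 + 1/11·R3.
R4 ← R4 − 824/33·R3.
R5 ← R5 − 290/11·R3.
R4 ← R4 / (-31171/582).
R1 ← R1 − 3605/1164·R4.
R2 ← R2 − 1319/388·R4.
R3 ← R3 + 429/388·R4.
R5 ← R5 − 2551/194·R4.
R5 ← R5 / (-120999/31171).
R1 ← R1 + 8139/8906·R5.
R2 ← R2 + 2909/62342·R5.
R3 ← R3 − 36111/62342·R5.
R4 ← R4 − 46629/31171·R5.
Reading off the reduced rows gives x1 = -1, x2 = -11/4, x3 = 2/3, x4 = -1, x5 = -1.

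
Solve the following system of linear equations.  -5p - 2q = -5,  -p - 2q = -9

Row-reduce the augmented matrix:
R1 ← R1 / (-5).
R2 ← R2 + 1·R1.
R2 ← R2 / (-8/5).
R1 ← R1 − 2/5·R2.
Reading off the reduced rows gives p = -1, q = 5.

p = -1, q = 5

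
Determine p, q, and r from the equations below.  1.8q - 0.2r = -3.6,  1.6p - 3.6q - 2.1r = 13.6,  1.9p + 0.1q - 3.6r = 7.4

Row-reduce the augmented matrix:
Swap R1 and R2.
R1 ← R1 / (8/5).
R3 ← R3 − 19/10·R1.
R2 ← R2 / (9/5).
R1 ← R1 + 9/4·R2.
R3 ← R3 − 35/8·R2.
R3 ← R3 / (-893/1440).
R1 ← R1 + 25/16·R3.
R2 ← R2 + 1/9·R3.
Reading off the reduced rows gives p = 4, q = -2, r = 0.

p = 4, q = -2, r = 0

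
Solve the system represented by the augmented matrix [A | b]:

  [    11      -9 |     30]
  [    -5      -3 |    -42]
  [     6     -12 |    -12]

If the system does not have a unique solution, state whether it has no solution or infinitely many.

Row-reduce the augmented matrix:
R1 ← R1 / (11).
R2 ← R2 + 5·R1.
R3 ← R3 − 6·R1.
R2 ← R2 / (-78/11).
R1 ← R1 + 9/11·R2.
R3 ← R3 + 78/11·R2.
R3 reduces to 0 = 0, so the extra equation is consistent.
Reading off the reduced rows gives x_1 = 6, x_2 = 4.

x_1 = 6, x_2 = 4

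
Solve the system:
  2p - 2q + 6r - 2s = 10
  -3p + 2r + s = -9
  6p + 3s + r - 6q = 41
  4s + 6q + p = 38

p = 6, q = 2, r = 2, s = 5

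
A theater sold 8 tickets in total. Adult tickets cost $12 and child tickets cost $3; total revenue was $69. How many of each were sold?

adult tickets: 5, child tickets: 3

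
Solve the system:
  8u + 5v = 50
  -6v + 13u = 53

u = 5, v = 2

Row-reduce the augmented matrix:
R1 ← R1 / (8).
R2 ← R2 − 13·R1.
R2 ← R2 / (-113/8).
R1 ← R1 − 5/8·R2.
Reading off the reduced rows gives u = 5, v = 2.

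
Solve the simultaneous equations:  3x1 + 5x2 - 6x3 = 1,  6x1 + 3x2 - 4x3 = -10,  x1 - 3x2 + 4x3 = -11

Row-reduce the augmented matrix:
R1 ← R1 / (3).
R2 ← R2 − 6·R1.
R3 ← R3 − 1·R1.
R2 ← R2 / (-7).
R1 ← R1 − 5/3·R2.
R3 ← R3 + 14/3·R2.
R3 ← R3 / (2/3).
R1 ← R1 + 2/21·R3.
R2 ← R2 + 8/7·R3.
Reading off the reduced rows gives x1 = -3, x2 = -4, x3 = -5.

x1 = -3, x2 = -4, x3 = -5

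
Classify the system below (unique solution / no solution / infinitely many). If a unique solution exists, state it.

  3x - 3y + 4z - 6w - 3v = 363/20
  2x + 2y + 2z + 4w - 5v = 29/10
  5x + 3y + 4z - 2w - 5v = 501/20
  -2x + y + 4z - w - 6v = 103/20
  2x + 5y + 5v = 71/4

Row-reduce the augmented matrix:
R1 ← R1 / (3).
R2 ← R2 − 2·R1.
R3 ← R3 − 5·R1.
R4 ← R4 + 2·R1.
R5 ← R5 − 2·R1.
R2 ← R2 / (4).
R1 ← R1 + 1·R2.
R3 ← R3 − 8·R2.
R4 ← R4 + 1·R2.
R5 ← R5 − 7·R2.
R3 ← R3 / (-4/3).
R1 ← R1 − 7/6·R3.
R2 ← R2 + 1/6·R3.
R4 ← R4 − 13/2·R3.
R5 ← R5 + 3/2·R3.
R4 ← R4 / (-42).
R1 ← R1 + 7·R4.
R2 ← R2 − 3·R4.
R3 ← R3 − 6·R4.
R5 ← R5 + 1·R4.
R5 ← R5 / (421/84).
R1 ← R1 − 1/12·R5.
R2 ← R2 + 1/28·R5.
R3 ← R3 + 11/7·R5.
R4 ← R4 + 41/84·R5.
Reading off the reduced rows gives x = 2, y = 7/4, z = 3, w = -7/5, v = 1.

x = 2, y = 7/4, z = 3, w = -7/5, v = 1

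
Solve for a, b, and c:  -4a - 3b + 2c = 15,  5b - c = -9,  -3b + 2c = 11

Row-reduce the augmented matrix:
R1 ← R1 / (-4).
R2 ← R2 / (5).
R1 ← R1 − 3/4·R2.
R3 ← R3 + 3·R2.
R3 ← R3 / (7/5).
R1 ← R1 + 7/20·R3.
R2 ← R2 + 1/5·R3.
Reading off the reduced rows gives a = -1, b = -1, c = 4.

a = -1, b = -1, c = 4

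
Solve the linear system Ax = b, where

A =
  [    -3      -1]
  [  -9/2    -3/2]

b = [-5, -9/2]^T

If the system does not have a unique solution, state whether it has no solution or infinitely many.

Row-reduce:
R1 ← R1 / (-3).
R2 ← R2 + 9/2·R1.
Row 2 reduces to 0 = 3, a contradiction. The system is inconsistent.

no solution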